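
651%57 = 24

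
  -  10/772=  - 1 + 381/386  =  - 0.01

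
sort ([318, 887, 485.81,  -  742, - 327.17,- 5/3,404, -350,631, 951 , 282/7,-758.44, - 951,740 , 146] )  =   [-951, - 758.44,  -  742, -350,-327.17,-5/3, 282/7,146, 318,404,485.81, 631, 740,  887, 951] 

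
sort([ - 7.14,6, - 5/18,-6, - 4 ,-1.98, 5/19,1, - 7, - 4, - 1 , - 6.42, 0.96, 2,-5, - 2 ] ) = [ - 7.14,-7,  -  6.42,- 6, - 5, - 4, - 4, - 2, - 1.98, - 1 , - 5/18,5/19,0.96, 1, 2, 6 ]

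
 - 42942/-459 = 93 + 5/9 = 93.56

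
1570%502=64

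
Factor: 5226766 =2^1*167^1*15649^1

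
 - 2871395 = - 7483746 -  - 4612351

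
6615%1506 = 591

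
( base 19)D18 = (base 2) 1001001110000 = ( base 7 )16522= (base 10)4720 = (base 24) 84G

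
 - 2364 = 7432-9796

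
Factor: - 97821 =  - 3^3*3623^1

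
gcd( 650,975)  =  325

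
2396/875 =2 + 646/875 = 2.74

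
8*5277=42216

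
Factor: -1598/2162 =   -  17^1 * 23^(-1) = - 17/23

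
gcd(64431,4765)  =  1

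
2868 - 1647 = 1221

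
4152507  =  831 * 4997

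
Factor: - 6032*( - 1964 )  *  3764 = 2^8*13^1 * 29^1*491^1 * 941^1 = 44591535872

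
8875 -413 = 8462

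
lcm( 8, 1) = 8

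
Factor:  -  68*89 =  - 2^2*17^1*89^1 = -6052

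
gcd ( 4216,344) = 8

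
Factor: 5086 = 2^1*2543^1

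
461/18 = 25 + 11/18=25.61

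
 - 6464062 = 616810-7080872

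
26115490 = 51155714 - 25040224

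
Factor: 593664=2^8*3^1*773^1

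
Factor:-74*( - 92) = 2^3*23^1*37^1 = 6808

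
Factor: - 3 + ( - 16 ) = -19^1 =- 19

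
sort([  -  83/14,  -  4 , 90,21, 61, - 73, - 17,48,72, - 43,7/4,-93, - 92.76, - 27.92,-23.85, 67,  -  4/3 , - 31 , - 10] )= [ - 93,  -  92.76, - 73, - 43, - 31, -27.92, - 23.85, - 17, - 10, - 83/14, - 4, - 4/3,7/4,21, 48, 61, 67,72, 90 ] 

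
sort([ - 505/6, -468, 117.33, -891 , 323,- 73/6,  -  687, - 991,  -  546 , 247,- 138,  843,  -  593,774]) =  [ - 991, - 891,-687,-593,-546,-468  , - 138, - 505/6, - 73/6,117.33,247, 323,774, 843 ] 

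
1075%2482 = 1075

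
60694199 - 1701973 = 58992226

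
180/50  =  18/5 = 3.60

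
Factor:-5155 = -5^1*1031^1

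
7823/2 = 7823/2 =3911.50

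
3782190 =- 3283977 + 7066167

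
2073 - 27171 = - 25098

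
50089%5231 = 3010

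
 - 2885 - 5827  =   - 8712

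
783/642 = 1 + 47/214 =1.22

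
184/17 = 184/17 = 10.82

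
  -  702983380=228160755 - 931144135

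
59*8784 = 518256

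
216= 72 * 3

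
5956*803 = 4782668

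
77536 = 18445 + 59091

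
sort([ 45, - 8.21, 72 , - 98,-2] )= [ - 98, - 8.21, - 2, 45, 72]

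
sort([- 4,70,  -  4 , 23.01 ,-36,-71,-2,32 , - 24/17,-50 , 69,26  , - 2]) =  [ - 71 ,-50 , - 36,-4,-4, - 2, - 2,- 24/17,  23.01,  26 , 32,69 , 70 ] 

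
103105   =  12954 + 90151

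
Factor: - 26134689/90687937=-3^1*7^2*177787^1*90687937^ (-1 ) 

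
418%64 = 34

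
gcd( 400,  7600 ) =400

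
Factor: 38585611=61^1*379^1 * 1669^1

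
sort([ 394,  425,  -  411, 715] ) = [  -  411, 394, 425, 715] 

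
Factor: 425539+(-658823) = -2^2*58321^1 = - 233284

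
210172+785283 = 995455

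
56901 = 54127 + 2774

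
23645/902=23645/902 =26.21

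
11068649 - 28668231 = -17599582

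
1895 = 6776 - 4881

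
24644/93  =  264+92/93 = 264.99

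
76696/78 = 983 + 11/39 = 983.28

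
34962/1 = 34962 = 34962.00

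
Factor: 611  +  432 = 7^1*149^1 = 1043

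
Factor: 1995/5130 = 2^( - 1)*3^( - 2)*7^1 = 7/18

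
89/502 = 89/502 = 0.18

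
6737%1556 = 513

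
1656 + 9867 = 11523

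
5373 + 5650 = 11023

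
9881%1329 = 578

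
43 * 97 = 4171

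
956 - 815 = 141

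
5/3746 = 5/3746 =0.00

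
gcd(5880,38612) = 196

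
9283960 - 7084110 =2199850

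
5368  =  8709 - 3341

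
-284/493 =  - 284/493 = - 0.58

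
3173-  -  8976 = 12149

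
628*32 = 20096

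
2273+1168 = 3441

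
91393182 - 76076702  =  15316480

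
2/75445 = 2/75445 =0.00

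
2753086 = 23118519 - 20365433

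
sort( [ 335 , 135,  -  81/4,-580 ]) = [ - 580, - 81/4,135, 335 ]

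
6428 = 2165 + 4263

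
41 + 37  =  78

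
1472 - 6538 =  - 5066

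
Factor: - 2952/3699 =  - 328/411 = - 2^3*3^( - 1)*41^1*137^( - 1 )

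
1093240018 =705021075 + 388218943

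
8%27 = 8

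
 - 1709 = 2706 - 4415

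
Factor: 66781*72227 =4823391287 = 11^1*13^1 * 467^1*72227^1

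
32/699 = 32/699 = 0.05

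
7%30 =7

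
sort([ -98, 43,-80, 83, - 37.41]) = [ - 98 , - 80, - 37.41,43, 83]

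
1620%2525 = 1620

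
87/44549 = 87/44549 = 0.00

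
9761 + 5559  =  15320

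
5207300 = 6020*865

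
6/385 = 6/385 = 0.02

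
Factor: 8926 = 2^1*4463^1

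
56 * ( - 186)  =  -10416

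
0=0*16352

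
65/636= 65/636 = 0.10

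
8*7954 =63632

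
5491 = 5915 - 424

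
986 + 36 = 1022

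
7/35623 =1/5089 = 0.00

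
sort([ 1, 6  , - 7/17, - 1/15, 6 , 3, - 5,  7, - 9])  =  [-9,-5,-7/17, - 1/15,1 , 3,6,6, 7]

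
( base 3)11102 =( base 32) 3n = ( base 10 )119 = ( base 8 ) 167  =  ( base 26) 4f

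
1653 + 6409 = 8062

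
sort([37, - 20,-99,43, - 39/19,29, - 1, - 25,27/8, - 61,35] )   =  [ - 99, -61, - 25, - 20,-39/19,-1 , 27/8,29,35,37, 43]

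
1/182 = 1/182 = 0.01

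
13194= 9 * 1466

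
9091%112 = 19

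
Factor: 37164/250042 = 2^1 * 3^1*13^ (-1)*19^1*59^ (-1 ) = 114/767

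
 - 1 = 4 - 5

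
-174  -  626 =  - 800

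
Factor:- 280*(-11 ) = 2^3*5^1*7^1*11^1 = 3080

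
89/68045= 89/68045 = 0.00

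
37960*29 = 1100840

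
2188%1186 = 1002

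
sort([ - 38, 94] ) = [ - 38 , 94]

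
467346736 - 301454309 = 165892427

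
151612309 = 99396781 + 52215528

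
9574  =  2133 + 7441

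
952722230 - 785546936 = 167175294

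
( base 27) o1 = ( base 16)289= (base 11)540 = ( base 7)1615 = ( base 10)649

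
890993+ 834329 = 1725322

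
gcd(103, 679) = 1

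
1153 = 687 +466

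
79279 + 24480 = 103759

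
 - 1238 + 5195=3957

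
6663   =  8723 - 2060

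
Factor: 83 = 83^1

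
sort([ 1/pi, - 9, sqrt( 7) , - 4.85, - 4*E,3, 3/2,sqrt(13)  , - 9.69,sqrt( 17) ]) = [ - 4*E, - 9.69, - 9, - 4.85, 1/pi,3/2,sqrt(7), 3,sqrt(13),sqrt ( 17 )]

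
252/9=28 = 28.00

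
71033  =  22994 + 48039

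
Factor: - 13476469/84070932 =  -254273/1586244 = - 2^(-2)*3^(-1 )*11^( - 1) * 61^( - 1 )*89^1*197^(-1 )*2857^1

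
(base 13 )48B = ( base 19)23C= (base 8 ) 1427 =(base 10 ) 791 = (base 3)1002022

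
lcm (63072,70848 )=5171904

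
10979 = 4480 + 6499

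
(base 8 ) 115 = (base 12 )65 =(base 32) 2d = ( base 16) 4d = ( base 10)77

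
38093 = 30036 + 8057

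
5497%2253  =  991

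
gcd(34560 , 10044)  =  108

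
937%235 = 232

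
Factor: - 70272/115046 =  - 576/943 = - 2^6*3^2*23^( - 1)*41^( - 1 ) 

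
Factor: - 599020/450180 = -491/369 = - 3^ (-2)*41^( - 1)*491^1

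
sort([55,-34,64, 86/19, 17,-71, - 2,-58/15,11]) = [ - 71,-34, - 58/15, - 2, 86/19, 11, 17, 55,64 ] 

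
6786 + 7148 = 13934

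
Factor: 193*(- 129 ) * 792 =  - 19718424 = - 2^3* 3^3*11^1*43^1 * 193^1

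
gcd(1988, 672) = 28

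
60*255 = 15300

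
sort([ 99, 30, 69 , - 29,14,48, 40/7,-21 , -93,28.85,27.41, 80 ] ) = [ - 93,  -  29, - 21,40/7, 14,27.41, 28.85 , 30, 48,69,80 , 99]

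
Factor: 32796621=3^2*11^1*13^1*17^1*1499^1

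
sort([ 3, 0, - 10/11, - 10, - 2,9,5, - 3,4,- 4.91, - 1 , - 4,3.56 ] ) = [ - 10, - 4.91, - 4,-3, - 2,-1, - 10/11, 0, 3, 3.56, 4,5, 9]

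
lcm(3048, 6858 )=27432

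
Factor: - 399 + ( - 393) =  - 792 = - 2^3*3^2 * 11^1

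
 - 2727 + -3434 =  - 6161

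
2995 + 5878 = 8873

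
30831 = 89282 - 58451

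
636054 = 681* 934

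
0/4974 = 0 = 0.00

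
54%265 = 54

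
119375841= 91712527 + 27663314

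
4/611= 4/611= 0.01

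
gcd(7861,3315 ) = 1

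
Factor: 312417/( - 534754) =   -  2^( -1) * 3^4*7^1*11^( - 1 )*19^1* 29^1*109^( - 1)*223^(-1)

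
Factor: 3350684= 2^2*41^1*20431^1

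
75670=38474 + 37196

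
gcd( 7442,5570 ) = 2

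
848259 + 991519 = 1839778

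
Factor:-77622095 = -5^1*43^1 * 361033^1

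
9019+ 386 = 9405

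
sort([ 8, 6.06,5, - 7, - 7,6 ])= [ -7 , - 7 , 5, 6,6.06,8] 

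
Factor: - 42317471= - 7^1*17^1*355609^1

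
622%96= 46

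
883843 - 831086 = 52757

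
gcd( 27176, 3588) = 4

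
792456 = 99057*8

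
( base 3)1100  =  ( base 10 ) 36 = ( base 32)14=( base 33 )13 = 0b100100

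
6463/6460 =1 + 3/6460 = 1.00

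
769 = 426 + 343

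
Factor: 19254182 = 2^1*19^1*506689^1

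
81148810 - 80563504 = 585306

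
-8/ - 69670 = 4/34835=   0.00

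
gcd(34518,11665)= 1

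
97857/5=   97857/5= 19571.40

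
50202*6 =301212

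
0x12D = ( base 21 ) e7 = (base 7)610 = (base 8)455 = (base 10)301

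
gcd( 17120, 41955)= 5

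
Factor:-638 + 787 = 149  =  149^1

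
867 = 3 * 289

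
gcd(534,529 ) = 1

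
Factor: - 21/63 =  - 1/3=-3^( - 1 ) 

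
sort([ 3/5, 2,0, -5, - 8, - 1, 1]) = [ - 8,-5, - 1,0, 3/5, 1, 2]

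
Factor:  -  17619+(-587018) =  - 604637 = - 11^2*19^1 * 263^1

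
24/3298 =12/1649 = 0.01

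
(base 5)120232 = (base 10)4442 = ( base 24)7h2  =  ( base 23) 893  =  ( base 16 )115A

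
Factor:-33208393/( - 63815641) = 29^1*163^ (-1)*379^( - 1)*887^1 * 1033^( -1)*1291^1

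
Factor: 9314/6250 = 4657/3125 = 5^( - 5)*4657^1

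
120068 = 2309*52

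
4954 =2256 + 2698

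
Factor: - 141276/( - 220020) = 5^( - 1)*19^(  -  1 )*61^1  =  61/95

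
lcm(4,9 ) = 36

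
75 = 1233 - 1158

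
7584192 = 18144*418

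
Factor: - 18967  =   - 13^1*1459^1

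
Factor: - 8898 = -2^1*3^1*  1483^1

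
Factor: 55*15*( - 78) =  - 64350 =- 2^1*3^2*5^2*11^1 *13^1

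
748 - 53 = 695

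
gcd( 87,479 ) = 1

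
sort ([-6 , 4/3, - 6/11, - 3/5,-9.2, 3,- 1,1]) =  [ -9.2,- 6 , - 1, - 3/5, - 6/11,1 , 4/3, 3]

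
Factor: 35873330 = 2^1*5^1 * 19^1*23^1*8209^1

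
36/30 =1  +  1/5 = 1.20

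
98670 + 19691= 118361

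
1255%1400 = 1255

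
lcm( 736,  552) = 2208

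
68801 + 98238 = 167039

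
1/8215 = 1/8215 = 0.00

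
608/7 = 608/7 = 86.86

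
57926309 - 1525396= 56400913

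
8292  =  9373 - 1081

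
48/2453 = 48/2453 = 0.02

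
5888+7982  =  13870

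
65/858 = 5/66 = 0.08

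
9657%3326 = 3005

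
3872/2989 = 1  +  883/2989 = 1.30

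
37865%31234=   6631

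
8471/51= 166 + 5/51 = 166.10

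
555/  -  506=-2 + 457/506 = - 1.10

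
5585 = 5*1117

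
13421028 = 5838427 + 7582601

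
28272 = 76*372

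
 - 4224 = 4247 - 8471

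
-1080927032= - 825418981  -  255508051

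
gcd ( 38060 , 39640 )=20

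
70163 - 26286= 43877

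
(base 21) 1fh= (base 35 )m3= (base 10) 773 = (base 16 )305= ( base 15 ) 368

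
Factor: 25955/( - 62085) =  - 5191/12417 =- 3^( -1 )*29^1*179^1 * 4139^( - 1 ) 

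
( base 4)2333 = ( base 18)AB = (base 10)191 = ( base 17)B4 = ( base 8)277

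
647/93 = 6 +89/93 =6.96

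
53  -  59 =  - 6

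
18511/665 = 27 + 556/665 = 27.84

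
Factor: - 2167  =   - 11^1* 197^1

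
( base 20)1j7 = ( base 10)787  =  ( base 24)18J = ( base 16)313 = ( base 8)1423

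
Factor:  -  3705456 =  - 2^4*3^1* 17^1* 19^1 *239^1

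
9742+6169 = 15911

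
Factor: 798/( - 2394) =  - 3^( - 1) = - 1/3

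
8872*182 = 1614704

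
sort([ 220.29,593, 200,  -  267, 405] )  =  [ - 267 , 200, 220.29,405,593] 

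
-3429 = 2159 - 5588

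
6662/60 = 111 + 1/30 = 111.03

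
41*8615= 353215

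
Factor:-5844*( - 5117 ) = 29903748=2^2*3^1* 7^1*17^1*43^1 * 487^1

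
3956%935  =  216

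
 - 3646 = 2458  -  6104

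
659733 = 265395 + 394338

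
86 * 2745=236070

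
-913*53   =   - 48389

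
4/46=2/23=0.09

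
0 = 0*200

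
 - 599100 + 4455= - 594645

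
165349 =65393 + 99956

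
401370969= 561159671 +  - 159788702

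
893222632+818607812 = 1711830444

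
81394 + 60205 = 141599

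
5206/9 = 578 + 4/9=578.44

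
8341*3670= 30611470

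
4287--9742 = 14029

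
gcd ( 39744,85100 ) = 92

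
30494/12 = 15247/6 = 2541.17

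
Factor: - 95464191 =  - 3^1*23^1*47^1*29437^1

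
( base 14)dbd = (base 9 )3646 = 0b101010011011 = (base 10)2715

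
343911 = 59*5829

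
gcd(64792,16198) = 16198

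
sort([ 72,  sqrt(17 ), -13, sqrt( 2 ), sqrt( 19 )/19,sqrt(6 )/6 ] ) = [-13,  sqrt( 19)/19, sqrt( 6)/6 , sqrt(2 ),sqrt( 17 ),72 ] 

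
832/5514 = 416/2757 = 0.15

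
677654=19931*34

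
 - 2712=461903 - 464615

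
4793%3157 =1636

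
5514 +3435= 8949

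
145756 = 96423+49333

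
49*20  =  980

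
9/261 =1/29 = 0.03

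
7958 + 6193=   14151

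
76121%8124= 3005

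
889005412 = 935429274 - 46423862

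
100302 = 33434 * 3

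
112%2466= 112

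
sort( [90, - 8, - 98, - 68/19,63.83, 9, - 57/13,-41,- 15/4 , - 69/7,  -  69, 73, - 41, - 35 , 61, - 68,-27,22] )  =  [  -  98, - 69, - 68, - 41, - 41,-35, - 27, - 69/7 ,- 8,-57/13, - 15/4, - 68/19,  9,  22,  61,63.83, 73, 90 ] 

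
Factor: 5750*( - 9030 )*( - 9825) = 510138562500 = 2^2* 3^2*5^6*7^1*23^1*43^1* 131^1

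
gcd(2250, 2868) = 6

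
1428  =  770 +658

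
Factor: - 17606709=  - 3^2 * 37^2 *1429^1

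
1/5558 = 1/5558 = 0.00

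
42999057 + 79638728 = 122637785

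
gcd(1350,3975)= 75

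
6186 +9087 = 15273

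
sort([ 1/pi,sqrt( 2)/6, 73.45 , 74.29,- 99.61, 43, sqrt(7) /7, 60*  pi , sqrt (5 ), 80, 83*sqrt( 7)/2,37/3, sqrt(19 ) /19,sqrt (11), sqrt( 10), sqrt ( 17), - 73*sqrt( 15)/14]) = [ - 99.61, - 73*sqrt( 15) /14, sqrt(19)/19 , sqrt(2)/6, 1/pi,sqrt( 7) /7 , sqrt( 5 ) , sqrt( 10),sqrt ( 11) , sqrt(17), 37/3,43,73.45,74.29 , 80, 83*sqrt( 7) /2,60*pi ]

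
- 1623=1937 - 3560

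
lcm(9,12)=36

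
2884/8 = 721/2 = 360.50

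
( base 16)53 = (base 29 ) 2P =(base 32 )2J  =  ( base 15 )58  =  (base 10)83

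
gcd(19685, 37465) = 635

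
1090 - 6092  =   - 5002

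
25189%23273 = 1916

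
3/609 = 1/203 = 0.00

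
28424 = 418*68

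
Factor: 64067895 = 3^3*5^1*677^1*701^1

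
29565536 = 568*52052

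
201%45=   21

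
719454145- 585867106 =133587039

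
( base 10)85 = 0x55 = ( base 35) 2F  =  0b1010101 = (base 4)1111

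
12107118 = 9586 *1263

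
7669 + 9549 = 17218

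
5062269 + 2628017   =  7690286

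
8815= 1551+7264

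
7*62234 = 435638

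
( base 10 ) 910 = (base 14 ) 490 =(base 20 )25A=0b1110001110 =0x38e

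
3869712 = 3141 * 1232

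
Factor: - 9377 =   -  9377^1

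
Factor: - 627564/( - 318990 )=2^1 * 5^( - 1)* 7^( - 2)*241^1 = 482/245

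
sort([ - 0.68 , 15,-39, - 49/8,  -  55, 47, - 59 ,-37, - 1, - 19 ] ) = [ - 59, - 55, - 39 , - 37,-19, - 49/8,-1,- 0.68,15, 47]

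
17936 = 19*944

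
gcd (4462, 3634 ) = 46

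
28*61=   1708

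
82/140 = 41/70 = 0.59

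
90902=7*12986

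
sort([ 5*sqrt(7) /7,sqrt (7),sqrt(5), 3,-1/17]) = [ - 1/17, 5*sqrt(7)/7, sqrt( 5), sqrt(7), 3 ] 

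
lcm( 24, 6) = 24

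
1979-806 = 1173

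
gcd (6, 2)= 2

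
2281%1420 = 861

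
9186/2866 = 4593/1433 = 3.21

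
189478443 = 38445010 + 151033433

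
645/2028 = 215/676 = 0.32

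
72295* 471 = 34050945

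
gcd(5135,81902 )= 1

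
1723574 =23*74938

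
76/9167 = 76/9167=0.01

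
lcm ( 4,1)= 4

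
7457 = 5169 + 2288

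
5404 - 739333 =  - 733929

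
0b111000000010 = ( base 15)10e1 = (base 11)2770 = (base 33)39M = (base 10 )3586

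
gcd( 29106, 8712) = 198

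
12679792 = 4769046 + 7910746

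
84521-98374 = - 13853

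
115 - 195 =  - 80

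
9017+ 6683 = 15700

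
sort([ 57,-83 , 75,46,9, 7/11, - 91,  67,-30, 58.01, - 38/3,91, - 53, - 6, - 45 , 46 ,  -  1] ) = [ - 91,-83,-53, - 45 , - 30,-38/3, -6 , - 1,  7/11,9,46,46 , 57,58.01, 67,  75,  91] 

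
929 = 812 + 117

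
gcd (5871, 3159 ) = 3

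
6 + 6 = 12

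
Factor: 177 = 3^1*59^1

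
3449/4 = 3449/4 = 862.25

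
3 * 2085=6255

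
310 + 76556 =76866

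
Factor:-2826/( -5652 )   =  2^( - 1)= 1/2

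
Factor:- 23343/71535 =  - 31/95=-5^( - 1) * 19^(-1)*31^1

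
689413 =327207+362206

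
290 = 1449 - 1159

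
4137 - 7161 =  - 3024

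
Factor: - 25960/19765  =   - 2^3*11^1* 67^(-1) = - 88/67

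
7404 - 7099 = 305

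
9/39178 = 9/39178 = 0.00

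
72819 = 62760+10059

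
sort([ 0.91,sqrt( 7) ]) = [0.91,sqrt( 7 ) ]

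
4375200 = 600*7292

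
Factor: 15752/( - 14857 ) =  - 2^3*11^1 *83^( -1) = - 88/83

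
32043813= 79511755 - 47467942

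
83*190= 15770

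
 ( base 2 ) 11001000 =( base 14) 104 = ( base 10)200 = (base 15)d5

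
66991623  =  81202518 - 14210895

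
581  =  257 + 324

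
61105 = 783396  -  722291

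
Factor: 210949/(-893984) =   -  2^( - 5) * 7^( - 1 ) *13^(-1)* 193^1*307^( - 1)*1093^1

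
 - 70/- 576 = 35/288 = 0.12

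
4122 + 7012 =11134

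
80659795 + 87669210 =168329005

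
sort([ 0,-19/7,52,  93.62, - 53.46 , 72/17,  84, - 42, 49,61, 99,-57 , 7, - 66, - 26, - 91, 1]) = [ - 91, -66, - 57 , - 53.46, - 42, - 26, - 19/7, 0,1,72/17,7, 49 , 52, 61,84, 93.62, 99]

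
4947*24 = 118728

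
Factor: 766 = 2^1*383^1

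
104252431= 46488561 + 57763870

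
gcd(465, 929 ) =1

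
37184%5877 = 1922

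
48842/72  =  24421/36= 678.36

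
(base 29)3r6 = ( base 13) 167A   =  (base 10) 3312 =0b110011110000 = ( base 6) 23200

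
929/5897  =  929/5897 = 0.16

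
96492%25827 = 19011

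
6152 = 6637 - 485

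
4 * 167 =668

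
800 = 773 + 27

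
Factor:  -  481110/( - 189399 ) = 790/311 =2^1 * 5^1* 79^1 *311^ ( - 1)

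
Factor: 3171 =3^1*7^1*151^1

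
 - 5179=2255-7434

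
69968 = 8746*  8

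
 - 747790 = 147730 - 895520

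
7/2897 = 7/2897 = 0.00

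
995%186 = 65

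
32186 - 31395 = 791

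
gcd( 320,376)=8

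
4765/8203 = 4765/8203 = 0.58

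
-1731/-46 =1731/46 = 37.63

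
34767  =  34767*1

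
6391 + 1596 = 7987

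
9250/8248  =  1 + 501/4124= 1.12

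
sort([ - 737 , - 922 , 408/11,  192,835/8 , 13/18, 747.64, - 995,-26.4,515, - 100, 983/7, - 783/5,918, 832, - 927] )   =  [ - 995, - 927,-922, - 737, - 783/5, - 100, - 26.4, 13/18,408/11, 835/8, 983/7,  192,515, 747.64, 832,918 ] 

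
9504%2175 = 804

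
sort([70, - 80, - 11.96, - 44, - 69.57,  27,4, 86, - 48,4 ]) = [ - 80, - 69.57, - 48, - 44, - 11.96, 4,  4,27, 70, 86] 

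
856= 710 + 146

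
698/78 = 349/39 = 8.95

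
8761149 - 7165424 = 1595725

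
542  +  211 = 753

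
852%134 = 48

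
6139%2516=1107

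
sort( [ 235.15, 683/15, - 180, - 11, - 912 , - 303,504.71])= [ - 912 ,  -  303, - 180, - 11,683/15,235.15, 504.71 ] 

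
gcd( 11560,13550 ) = 10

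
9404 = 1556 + 7848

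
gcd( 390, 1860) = 30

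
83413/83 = 83413/83 = 1004.98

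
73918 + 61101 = 135019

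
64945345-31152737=33792608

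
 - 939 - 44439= - 45378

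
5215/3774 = 1 + 1441/3774 = 1.38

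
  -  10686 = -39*274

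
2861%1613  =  1248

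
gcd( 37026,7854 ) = 1122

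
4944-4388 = 556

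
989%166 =159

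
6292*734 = 4618328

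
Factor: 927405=3^2*5^1*37^1*557^1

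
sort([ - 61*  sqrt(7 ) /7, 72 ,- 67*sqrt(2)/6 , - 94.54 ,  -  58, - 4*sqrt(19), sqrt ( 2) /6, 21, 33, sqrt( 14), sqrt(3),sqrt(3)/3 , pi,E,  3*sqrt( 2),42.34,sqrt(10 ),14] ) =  [ - 94.54,-58,-61*sqrt(7) /7, - 4*sqrt( 19 ), - 67 * sqrt ( 2 ) /6 , sqrt(2)/6,sqrt(3)/3 , sqrt(3),E,pi, sqrt( 10),sqrt( 14), 3* sqrt( 2),14,21,33, 42.34, 72] 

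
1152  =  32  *36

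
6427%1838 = 913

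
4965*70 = 347550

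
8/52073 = 8/52073 = 0.00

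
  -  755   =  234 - 989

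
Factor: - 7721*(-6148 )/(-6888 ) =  - 1695311/246=-2^( - 1 )*3^( - 1 )*29^1*41^(-1 )*53^1*1103^1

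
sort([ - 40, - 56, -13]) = [ - 56, - 40,-13]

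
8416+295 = 8711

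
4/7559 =4/7559= 0.00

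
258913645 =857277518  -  598363873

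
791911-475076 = 316835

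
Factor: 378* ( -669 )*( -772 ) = 2^3* 3^4*7^1*193^1*223^1=195224904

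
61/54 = 1 + 7/54 = 1.13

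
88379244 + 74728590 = 163107834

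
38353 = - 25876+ 64229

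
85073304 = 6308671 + 78764633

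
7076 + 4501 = 11577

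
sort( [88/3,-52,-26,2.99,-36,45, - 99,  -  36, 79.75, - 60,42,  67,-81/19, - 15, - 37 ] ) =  [ -99, - 60, - 52, - 37, - 36, - 36,- 26, - 15 , - 81/19, 2.99,88/3, 42, 45, 67,79.75 ] 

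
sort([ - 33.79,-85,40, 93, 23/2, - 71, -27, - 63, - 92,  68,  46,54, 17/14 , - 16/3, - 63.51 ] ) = [ - 92, - 85, - 71, - 63.51, - 63, - 33.79, - 27, - 16/3,17/14,  23/2,40,46,54,  68, 93]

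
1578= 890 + 688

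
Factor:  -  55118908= - 2^2*13^1 * 29^1*36551^1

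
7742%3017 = 1708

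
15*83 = 1245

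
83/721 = 83/721 = 0.12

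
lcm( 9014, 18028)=18028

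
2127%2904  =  2127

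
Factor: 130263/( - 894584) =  - 2^( - 3)*3^1 * 7^1*67^( - 1 )*1669^(-1 )*6203^1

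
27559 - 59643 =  - 32084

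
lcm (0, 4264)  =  0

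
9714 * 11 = 106854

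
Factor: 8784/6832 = 3^2*7^( - 1) = 9/7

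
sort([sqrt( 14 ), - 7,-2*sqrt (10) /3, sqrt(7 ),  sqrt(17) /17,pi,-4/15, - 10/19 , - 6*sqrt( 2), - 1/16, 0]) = [ - 6*sqrt( 2 ), - 7, -2*sqrt(10)/3, - 10/19, - 4/15, - 1/16, 0, sqrt( 17 )/17, sqrt( 7), pi, sqrt( 14)]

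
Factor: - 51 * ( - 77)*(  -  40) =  - 2^3 *3^1*5^1*7^1  *11^1*17^1 = -157080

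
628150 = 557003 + 71147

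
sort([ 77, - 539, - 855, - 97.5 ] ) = [ - 855, - 539 , - 97.5, 77 ]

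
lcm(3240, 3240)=3240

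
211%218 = 211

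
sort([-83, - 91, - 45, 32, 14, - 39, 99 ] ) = [ - 91, - 83, - 45,-39, 14, 32, 99]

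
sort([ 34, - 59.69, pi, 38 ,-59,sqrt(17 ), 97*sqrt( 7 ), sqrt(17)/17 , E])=[ - 59.69, - 59,sqrt( 17)/17, E, pi,sqrt( 17), 34, 38,  97*sqrt(7 )]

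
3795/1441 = 345/131 = 2.63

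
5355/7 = 765 = 765.00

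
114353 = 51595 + 62758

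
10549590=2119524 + 8430066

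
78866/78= 1011 + 4/39  =  1011.10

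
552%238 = 76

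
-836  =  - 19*44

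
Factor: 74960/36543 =2^4*3^( - 1)*5^1*13^(  -  1) = 80/39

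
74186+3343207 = 3417393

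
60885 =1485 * 41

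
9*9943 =89487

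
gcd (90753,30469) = 1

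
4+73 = 77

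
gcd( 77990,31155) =5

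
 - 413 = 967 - 1380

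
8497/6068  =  8497/6068= 1.40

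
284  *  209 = 59356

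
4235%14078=4235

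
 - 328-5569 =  - 5897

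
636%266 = 104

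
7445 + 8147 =15592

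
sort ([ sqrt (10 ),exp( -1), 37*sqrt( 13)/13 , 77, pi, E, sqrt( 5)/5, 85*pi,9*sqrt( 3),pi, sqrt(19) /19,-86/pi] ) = [-86/pi,sqrt(19)/19, exp( - 1 ) , sqrt( 5)/5, E, pi , pi,sqrt(10), 37*sqrt( 13 )/13, 9 * sqrt ( 3),77,  85*pi ]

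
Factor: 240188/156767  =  596/389 = 2^2*149^1 * 389^ (-1 ) 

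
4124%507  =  68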